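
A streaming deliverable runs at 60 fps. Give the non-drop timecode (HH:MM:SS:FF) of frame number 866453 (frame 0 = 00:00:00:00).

866453 ÷ 60 = 14440 full seconds, remainder 53 frames.
14440 s = 4 h 0 min 40 s.
Timecode: 04:00:40:53.

04:00:40:53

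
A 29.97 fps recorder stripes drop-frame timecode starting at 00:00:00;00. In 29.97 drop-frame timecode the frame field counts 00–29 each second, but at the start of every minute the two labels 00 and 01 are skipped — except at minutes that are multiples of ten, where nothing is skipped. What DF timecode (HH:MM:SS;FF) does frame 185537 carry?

Ten DF minutes hold 17982 frames, so frame 185537 lies in block 10 (frames 179820–197801) with 5717 frames into that block.
The block's first minute is 1800 frames and the rest 1798 each; 5717 frames reaches minute 3, so 10 × 18 + 3 × 2 = 186 labels have been skipped so far.
Adding those back, label number 185537 + 186 = 185723 at 30 labels/s is 6190 s + 23 f = 1 h 43 min 10 s frame 23, i.e. 01:43:10;23.

01:43:10;23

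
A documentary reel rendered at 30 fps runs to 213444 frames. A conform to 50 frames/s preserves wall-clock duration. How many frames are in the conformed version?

355740 frames

Target frames = source frames × (target rate / source rate) = 213444 × (50)/(30) = 213444 × 5/3 = 355740.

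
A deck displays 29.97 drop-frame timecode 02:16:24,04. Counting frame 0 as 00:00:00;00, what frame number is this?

As if non-drop at 30 labels/s: (2 × 3600 + 16 × 60 + 24) × 30 + 4 = 245524.
Minute boundaries passed: 136; those not divisible by 10: 136 − 13 = 123; dropped labels = 2 × 123 = 246.
Actual frame index = 245524 − 246 = 245278.

245278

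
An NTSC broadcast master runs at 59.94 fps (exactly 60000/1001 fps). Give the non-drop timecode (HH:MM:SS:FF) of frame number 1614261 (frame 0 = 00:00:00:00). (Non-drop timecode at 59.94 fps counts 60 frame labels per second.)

07:28:24:21

1614261 ÷ 60 = 26904 full seconds, remainder 21 frames.
26904 s = 7 h 28 min 24 s.
Timecode: 07:28:24:21.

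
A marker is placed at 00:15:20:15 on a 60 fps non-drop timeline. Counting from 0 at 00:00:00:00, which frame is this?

Total seconds to the label: (0 × 3600 + 15 × 60 + 20) = 920.
Frame index = 920 × 60 + 15 = 55215.

frame 55215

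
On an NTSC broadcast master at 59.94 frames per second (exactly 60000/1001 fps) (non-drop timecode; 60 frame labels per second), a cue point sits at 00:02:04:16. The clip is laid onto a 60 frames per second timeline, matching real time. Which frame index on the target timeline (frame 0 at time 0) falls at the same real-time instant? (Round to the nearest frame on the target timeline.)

Source frame index: (0×3600 + 2×60 + 4) × 60 + 16 = 7456.
Real time: 7456 / (60000/1001) = 233233/1875 s.
Target frame: (233233/1875) × (60) = 932932/125 ≈ 7463.456 → 7463.

frame 7463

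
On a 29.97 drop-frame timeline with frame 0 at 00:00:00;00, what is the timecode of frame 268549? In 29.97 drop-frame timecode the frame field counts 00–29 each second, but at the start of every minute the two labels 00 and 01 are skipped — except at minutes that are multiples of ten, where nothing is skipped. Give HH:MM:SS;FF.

02:29:20;19

Ten DF minutes hold 17982 frames, so frame 268549 lies in block 14 (frames 251748–269729) with 16801 frames into that block.
The block's first minute is 1800 frames and the rest 1798 each; 16801 frames reaches minute 9, so 14 × 18 + 9 × 2 = 270 labels have been skipped so far.
Adding those back, label number 268549 + 270 = 268819 at 30 labels/s is 8960 s + 19 f = 2 h 29 min 20 s frame 19, i.e. 02:29:20;19.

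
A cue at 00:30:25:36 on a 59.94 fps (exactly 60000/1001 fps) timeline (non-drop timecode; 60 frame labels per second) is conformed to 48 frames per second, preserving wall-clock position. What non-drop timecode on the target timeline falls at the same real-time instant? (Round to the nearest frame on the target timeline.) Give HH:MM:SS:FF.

Source frame index: (0×3600 + 30×60 + 25) × 60 + 36 = 109536.
Real time: 109536 / (60000/1001) = 1142141/625 s.
Target frame: (1142141/625) × (48) = 54822768/625 ≈ 87716.429 → 87716.
At 48 labels/s: frame 87716 → 00:30:27:20.

00:30:27:20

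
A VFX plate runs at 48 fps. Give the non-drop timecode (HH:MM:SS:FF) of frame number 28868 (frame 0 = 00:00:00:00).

00:10:01:20

28868 ÷ 48 = 601 full seconds, remainder 20 frames.
601 s = 0 h 10 min 1 s.
Timecode: 00:10:01:20.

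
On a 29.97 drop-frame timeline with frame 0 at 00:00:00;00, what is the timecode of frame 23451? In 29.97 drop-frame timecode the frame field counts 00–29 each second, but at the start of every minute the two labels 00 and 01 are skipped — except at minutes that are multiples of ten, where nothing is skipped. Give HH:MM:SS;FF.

Ten DF minutes hold 17982 frames, so frame 23451 lies in block 1 (frames 17982–35963) with 5469 frames into that block.
The block's first minute is 1800 frames and the rest 1798 each; 5469 frames reaches minute 3, so 1 × 18 + 3 × 2 = 24 labels have been skipped so far.
Adding those back, label number 23451 + 24 = 23475 at 30 labels/s is 782 s + 15 f = 0 h 13 min 2 s frame 15, i.e. 00:13:02;15.

00:13:02;15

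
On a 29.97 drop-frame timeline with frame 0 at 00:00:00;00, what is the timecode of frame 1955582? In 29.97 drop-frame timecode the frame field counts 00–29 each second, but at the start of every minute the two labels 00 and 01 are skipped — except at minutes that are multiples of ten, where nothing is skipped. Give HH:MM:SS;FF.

18:07:31;10

Ten DF minutes hold 17982 frames, so frame 1955582 lies in block 108 (frames 1942056–1960037) with 13526 frames into that block.
The block's first minute is 1800 frames and the rest 1798 each; 13526 frames reaches minute 7, so 108 × 18 + 7 × 2 = 1958 labels have been skipped so far.
Adding those back, label number 1955582 + 1958 = 1957540 at 30 labels/s is 65251 s + 10 f = 18 h 7 min 31 s frame 10, i.e. 18:07:31;10.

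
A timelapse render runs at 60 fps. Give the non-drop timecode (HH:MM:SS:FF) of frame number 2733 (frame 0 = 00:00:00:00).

00:00:45:33

2733 ÷ 60 = 45 full seconds, remainder 33 frames.
45 s = 0 h 0 min 45 s.
Timecode: 00:00:45:33.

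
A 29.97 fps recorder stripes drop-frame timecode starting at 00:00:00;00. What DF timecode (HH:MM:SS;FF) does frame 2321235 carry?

Each 10-minute DF block holds 10 × 60 × 30 − 9 × 2 = 17982 frames. 2321235 ÷ 17982 → 129 full blocks, remainder 1557.
Within the partial block the first minute is 1800 frames and each further minute 1798, so 0 further minute boundaries passed. Total skipped labels = 18 × 129 + 2 × 0 = 2322.
Non-drop label index = 2321235 + 2322 = 2323557; at 30 labels/s that is 21:30:51:27, i.e. DF 21:30:51;27.

21:30:51;27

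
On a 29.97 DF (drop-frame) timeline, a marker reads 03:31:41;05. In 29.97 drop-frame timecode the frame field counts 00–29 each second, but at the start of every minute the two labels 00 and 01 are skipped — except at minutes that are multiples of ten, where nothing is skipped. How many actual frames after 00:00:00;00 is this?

380655

As if non-drop at 30 labels/s: (3 × 3600 + 31 × 60 + 41) × 30 + 5 = 381035.
Minute boundaries passed: 211; those not divisible by 10: 211 − 21 = 190; dropped labels = 2 × 190 = 380.
Actual frame index = 381035 − 380 = 380655.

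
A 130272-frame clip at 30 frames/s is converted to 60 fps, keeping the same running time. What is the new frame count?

Frames at target rate = 130272 × (60) / (30) = 260544.

260544 frames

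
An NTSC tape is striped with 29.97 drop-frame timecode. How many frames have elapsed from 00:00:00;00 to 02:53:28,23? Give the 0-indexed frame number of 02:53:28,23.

As if non-drop at 30 labels/s: (2 × 3600 + 53 × 60 + 28) × 30 + 23 = 312263.
Minute boundaries passed: 173; those not divisible by 10: 173 − 17 = 156; dropped labels = 2 × 156 = 312.
Actual frame index = 312263 − 312 = 311951.

311951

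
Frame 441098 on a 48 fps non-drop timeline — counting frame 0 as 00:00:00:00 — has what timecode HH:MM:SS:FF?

441098 ÷ 48 = 9189 full seconds, remainder 26 frames.
9189 s = 2 h 33 min 9 s.
Timecode: 02:33:09:26.

02:33:09:26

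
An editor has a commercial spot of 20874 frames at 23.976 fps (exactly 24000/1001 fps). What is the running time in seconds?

870.61975 seconds

Running time = 20874 / (24000/1001) = 870.61975 s.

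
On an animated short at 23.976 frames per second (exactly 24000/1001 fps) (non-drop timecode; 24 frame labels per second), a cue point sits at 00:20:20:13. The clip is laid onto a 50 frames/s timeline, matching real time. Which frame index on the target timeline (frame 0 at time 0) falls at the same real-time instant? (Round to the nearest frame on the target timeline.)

Source frame index: (0×3600 + 20×60 + 20) × 24 + 13 = 29293.
Real time: 29293 / (24000/1001) = 29322293/24000 s.
Target frame: (29322293/24000) × (50) = 29322293/480 ≈ 61088.110 → 61088.

frame 61088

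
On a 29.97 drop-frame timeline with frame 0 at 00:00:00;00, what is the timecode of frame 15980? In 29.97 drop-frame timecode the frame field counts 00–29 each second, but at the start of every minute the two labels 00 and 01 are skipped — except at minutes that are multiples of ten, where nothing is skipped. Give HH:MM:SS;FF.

00:08:53;06

Each 10-minute DF block holds 10 × 60 × 30 − 9 × 2 = 17982 frames. 15980 ÷ 17982 → 0 full blocks, remainder 15980.
Within the partial block the first minute is 1800 frames and each further minute 1798, so 8 further minute boundaries passed. Total skipped labels = 18 × 0 + 2 × 8 = 16.
Non-drop label index = 15980 + 16 = 15996; at 30 labels/s that is 00:08:53:06, i.e. DF 00:08:53;06.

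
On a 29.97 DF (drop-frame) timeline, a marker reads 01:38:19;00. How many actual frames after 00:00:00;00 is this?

Complete 10-minute blocks: 9, each 17982 frames → 161838.
Remaining 8 whole minutes in the current block: 1800 + 7 × 1798 = 14386 frames.
Within the current minute: 19 × 30 + 0 − 2 = 568 (labels ;00/;01 skipped at this minute). Total = 161838 + 14386 + 568 = 176792.

176792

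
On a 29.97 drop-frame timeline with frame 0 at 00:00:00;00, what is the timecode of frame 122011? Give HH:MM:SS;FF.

01:07:51;03

Ten DF minutes hold 17982 frames, so frame 122011 lies in block 6 (frames 107892–125873) with 14119 frames into that block.
The block's first minute is 1800 frames and the rest 1798 each; 14119 frames reaches minute 7, so 6 × 18 + 7 × 2 = 122 labels have been skipped so far.
Adding those back, label number 122011 + 122 = 122133 at 30 labels/s is 4071 s + 3 f = 1 h 7 min 51 s frame 3, i.e. 01:07:51;03.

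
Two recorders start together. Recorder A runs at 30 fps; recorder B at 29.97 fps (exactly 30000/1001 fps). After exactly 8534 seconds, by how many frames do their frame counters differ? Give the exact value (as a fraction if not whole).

256020/1001 frames

A emits 30 × 8534 = 256020 frames; B emits 30000/1001 × 8534 = 256020000/1001.
Difference = 256020/1001 frames (≈ 255.7642); B is behind A.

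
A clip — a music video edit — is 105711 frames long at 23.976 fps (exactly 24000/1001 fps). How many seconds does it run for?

Running time = 105711 / (24000/1001) = 4409.029625 s.

4409.029625 seconds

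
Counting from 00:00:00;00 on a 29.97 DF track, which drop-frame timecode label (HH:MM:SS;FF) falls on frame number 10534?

00:05:51;14

Ten DF minutes hold 17982 frames, so frame 10534 lies in block 0 (frames 0–17981) with 10534 frames into that block.
The block's first minute is 1800 frames and the rest 1798 each; 10534 frames reaches minute 5, so 0 × 18 + 5 × 2 = 10 labels have been skipped so far.
Adding those back, label number 10534 + 10 = 10544 at 30 labels/s is 351 s + 14 f = 0 h 5 min 51 s frame 14, i.e. 00:05:51;14.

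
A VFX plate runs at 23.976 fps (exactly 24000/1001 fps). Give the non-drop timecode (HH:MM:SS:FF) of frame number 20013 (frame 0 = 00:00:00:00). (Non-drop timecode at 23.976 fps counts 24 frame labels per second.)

00:13:53:21

20013 ÷ 24 = 833 full seconds, remainder 21 frames.
833 s = 0 h 13 min 53 s.
Timecode: 00:13:53:21.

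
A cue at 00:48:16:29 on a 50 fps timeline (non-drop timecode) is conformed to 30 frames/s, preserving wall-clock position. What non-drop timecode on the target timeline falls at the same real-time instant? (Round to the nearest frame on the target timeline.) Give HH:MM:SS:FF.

00:48:16:17

Source frame index: (0×3600 + 48×60 + 16) × 50 + 29 = 144829.
Real time: 144829 / (50) = 144829/50 s.
Target frame: (144829/50) × (30) = 434487/5 ≈ 86897.400 → 86897.
At 30 labels/s: frame 86897 → 00:48:16:17.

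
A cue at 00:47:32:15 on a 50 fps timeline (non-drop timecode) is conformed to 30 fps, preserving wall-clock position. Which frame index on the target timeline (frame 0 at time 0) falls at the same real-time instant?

frame 85569

Source frame index: (0×3600 + 47×60 + 32) × 50 + 15 = 142615.
Real time: 142615 / (50) = 28523/10 s.
Target frame: (28523/10) × (30) = 85569.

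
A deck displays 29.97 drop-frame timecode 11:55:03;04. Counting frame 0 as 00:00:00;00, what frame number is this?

As if non-drop at 30 labels/s: (11 × 3600 + 55 × 60 + 3) × 30 + 4 = 1287094.
Minute boundaries passed: 715; those not divisible by 10: 715 − 71 = 644; dropped labels = 2 × 644 = 1288.
Actual frame index = 1287094 − 1288 = 1285806.

1285806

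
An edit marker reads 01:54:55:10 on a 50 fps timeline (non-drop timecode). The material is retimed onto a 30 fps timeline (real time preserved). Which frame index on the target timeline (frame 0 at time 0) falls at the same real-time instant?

frame 206856

Source frame index: (1×3600 + 54×60 + 55) × 50 + 10 = 344760.
Real time: 344760 / (50) = 34476/5 s.
Target frame: (34476/5) × (30) = 206856.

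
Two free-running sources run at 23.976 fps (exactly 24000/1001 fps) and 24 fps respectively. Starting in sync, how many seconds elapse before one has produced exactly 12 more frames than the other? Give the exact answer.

500.5 seconds

The gap grows by |24 − 24000/1001| = 24/1001 frames per second.
Time for a 12-frame gap: 12 ÷ (24/1001) = 500.5 s.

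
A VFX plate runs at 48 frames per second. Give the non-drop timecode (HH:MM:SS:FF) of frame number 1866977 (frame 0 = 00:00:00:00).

1866977 ÷ 48 = 38895 full seconds, remainder 17 frames.
38895 s = 10 h 48 min 15 s.
Timecode: 10:48:15:17.

10:48:15:17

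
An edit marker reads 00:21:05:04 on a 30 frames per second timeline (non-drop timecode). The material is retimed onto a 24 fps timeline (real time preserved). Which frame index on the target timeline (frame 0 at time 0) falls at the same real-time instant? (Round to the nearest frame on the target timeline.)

Source frame index: (0×3600 + 21×60 + 5) × 30 + 4 = 37954.
Real time: 37954 / (30) = 18977/15 s.
Target frame: (18977/15) × (24) = 151816/5 ≈ 30363.200 → 30363.

frame 30363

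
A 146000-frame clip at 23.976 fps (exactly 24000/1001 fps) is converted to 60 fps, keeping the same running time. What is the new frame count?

Target frames = source frames × (target rate / source rate) = 146000 × (60)/(24000/1001) = 146000 × 1001/400 = 365365.

365365 frames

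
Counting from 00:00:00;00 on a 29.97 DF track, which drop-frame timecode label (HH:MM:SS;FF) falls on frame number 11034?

00:06:08;06

Each 10-minute DF block holds 10 × 60 × 30 − 9 × 2 = 17982 frames. 11034 ÷ 17982 → 0 full blocks, remainder 11034.
Within the partial block the first minute is 1800 frames and each further minute 1798, so 6 further minute boundaries passed. Total skipped labels = 18 × 0 + 2 × 6 = 12.
Non-drop label index = 11034 + 12 = 11046; at 30 labels/s that is 00:06:08:06, i.e. DF 00:06:08;06.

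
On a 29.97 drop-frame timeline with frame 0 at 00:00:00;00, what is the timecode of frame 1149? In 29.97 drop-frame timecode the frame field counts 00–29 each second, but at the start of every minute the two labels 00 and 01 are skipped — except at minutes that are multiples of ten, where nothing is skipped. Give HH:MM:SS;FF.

Ten DF minutes hold 17982 frames, so frame 1149 lies in block 0 (frames 0–17981) with 1149 frames into that block.
The block's first minute is 1800 frames and the rest 1798 each; 1149 frames reaches minute 0, so 0 × 18 + 0 × 2 = 0 labels have been skipped so far.
Adding those back, label number 1149 + 0 = 1149 at 30 labels/s is 38 s + 9 f = 0 h 0 min 38 s frame 9, i.e. 00:00:38;09.

00:00:38;09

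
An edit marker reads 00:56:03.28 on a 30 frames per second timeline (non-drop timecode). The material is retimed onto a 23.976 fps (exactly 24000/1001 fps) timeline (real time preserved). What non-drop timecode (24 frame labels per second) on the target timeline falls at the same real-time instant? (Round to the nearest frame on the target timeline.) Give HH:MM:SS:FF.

Source frame index: (0×3600 + 56×60 + 3) × 30 + 28 = 100918.
Real time: 100918 / (30) = 50459/15 s.
Target frame: (50459/15) × (24000/1001) = 80734400/1001 ≈ 80653.746 → 80654.
At 24 labels/s: frame 80654 → 00:56:00:14.

00:56:00:14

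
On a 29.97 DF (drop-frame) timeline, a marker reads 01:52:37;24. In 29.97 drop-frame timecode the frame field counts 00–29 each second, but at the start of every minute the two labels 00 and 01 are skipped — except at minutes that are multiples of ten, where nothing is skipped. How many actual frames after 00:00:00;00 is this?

202532

Complete 10-minute blocks: 11, each 17982 frames → 197802.
Remaining 2 whole minutes in the current block: 1800 + 1 × 1798 = 3598 frames.
Within the current minute: 37 × 30 + 24 − 2 = 1132 (labels ;00/;01 skipped at this minute). Total = 197802 + 3598 + 1132 = 202532.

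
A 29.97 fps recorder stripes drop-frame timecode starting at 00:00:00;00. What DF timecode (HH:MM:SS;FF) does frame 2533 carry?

00:01:24;15

Ten DF minutes hold 17982 frames, so frame 2533 lies in block 0 (frames 0–17981) with 2533 frames into that block.
The block's first minute is 1800 frames and the rest 1798 each; 2533 frames reaches minute 1, so 0 × 18 + 1 × 2 = 2 labels have been skipped so far.
Adding those back, label number 2533 + 2 = 2535 at 30 labels/s is 84 s + 15 f = 0 h 1 min 24 s frame 15, i.e. 00:01:24;15.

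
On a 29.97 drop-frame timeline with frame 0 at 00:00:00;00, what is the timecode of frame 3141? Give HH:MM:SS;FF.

00:01:44;23

Each 10-minute DF block holds 10 × 60 × 30 − 9 × 2 = 17982 frames. 3141 ÷ 17982 → 0 full blocks, remainder 3141.
Within the partial block the first minute is 1800 frames and each further minute 1798, so 1 further minute boundary passed. Total skipped labels = 18 × 0 + 2 × 1 = 2.
Non-drop label index = 3141 + 2 = 3143; at 30 labels/s that is 00:01:44:23, i.e. DF 00:01:44;23.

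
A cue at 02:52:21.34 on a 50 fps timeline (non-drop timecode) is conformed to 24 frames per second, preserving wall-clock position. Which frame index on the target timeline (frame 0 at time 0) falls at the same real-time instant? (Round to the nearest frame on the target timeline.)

frame 248200

Source frame index: (2×3600 + 52×60 + 21) × 50 + 34 = 517084.
Real time: 517084 / (50) = 258542/25 s.
Target frame: (258542/25) × (24) = 6205008/25 ≈ 248200.320 → 248200.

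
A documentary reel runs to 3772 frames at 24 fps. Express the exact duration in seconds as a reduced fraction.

943/6 seconds

Running time = 3772 ÷ (24) = 3772 × 1/24 = 943/6 s.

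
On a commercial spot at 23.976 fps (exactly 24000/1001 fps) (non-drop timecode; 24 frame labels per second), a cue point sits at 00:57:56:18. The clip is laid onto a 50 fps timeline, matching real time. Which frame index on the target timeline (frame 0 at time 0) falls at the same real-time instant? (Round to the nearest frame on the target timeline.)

Source frame index: (0×3600 + 57×60 + 56) × 24 + 18 = 83442.
Real time: 83442 / (24000/1001) = 13920907/4000 s.
Target frame: (13920907/4000) × (50) = 13920907/80 ≈ 174011.337 → 174011.

frame 174011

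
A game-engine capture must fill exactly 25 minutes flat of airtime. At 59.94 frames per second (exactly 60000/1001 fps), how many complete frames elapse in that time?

25 min = 1500 s.
Frames = 1500 × 60000/1001 = 90000000/1001 ≈ 89910.0899.
Complete frames: 89910.

89910 frames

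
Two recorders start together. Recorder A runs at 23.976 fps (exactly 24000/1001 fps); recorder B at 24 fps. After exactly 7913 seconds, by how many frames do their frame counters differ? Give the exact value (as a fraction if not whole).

189912/1001 frames

A emits 24000/1001 × 7913 = 189912000/1001 frames; B emits 24 × 7913 = 189912.
Difference = 189912/1001 frames (≈ 189.7223); B is ahead of A.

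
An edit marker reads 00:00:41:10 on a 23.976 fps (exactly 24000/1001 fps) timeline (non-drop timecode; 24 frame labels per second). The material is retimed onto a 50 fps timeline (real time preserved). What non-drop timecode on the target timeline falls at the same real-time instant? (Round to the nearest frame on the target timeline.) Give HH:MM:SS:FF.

00:00:41:23

Source frame index: (0×3600 + 0×60 + 41) × 24 + 10 = 994.
Real time: 994 / (24000/1001) = 497497/12000 s.
Target frame: (497497/12000) × (50) = 497497/240 ≈ 2072.904 → 2073.
At 50 labels/s: frame 2073 → 00:00:41:23.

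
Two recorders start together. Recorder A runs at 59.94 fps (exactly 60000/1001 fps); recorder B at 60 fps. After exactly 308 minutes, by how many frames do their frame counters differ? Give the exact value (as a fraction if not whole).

14400/13 frames

308 min = 18480 s.
A emits 60000/1001 × 18480 = 14400000/13 frames; B emits 60 × 18480 = 1108800.
Difference = 14400/13 frames (≈ 1107.6923); B is ahead of A.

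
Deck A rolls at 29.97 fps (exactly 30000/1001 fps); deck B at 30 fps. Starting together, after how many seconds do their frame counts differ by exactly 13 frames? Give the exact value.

13013/30 seconds

The gap grows by |30 − 30000/1001| = 30/1001 frames per second.
Time for a 13-frame gap: 13 ÷ (30/1001) = 13013/30 s.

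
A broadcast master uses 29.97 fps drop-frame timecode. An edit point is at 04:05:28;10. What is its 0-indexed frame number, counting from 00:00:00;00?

Complete 10-minute blocks: 24, each 17982 frames → 431568.
Remaining 5 whole minutes in the current block: 1800 + 4 × 1798 = 8992 frames.
Within the current minute: 28 × 30 + 10 − 2 = 848 (labels ;00/;01 skipped at this minute). Total = 431568 + 8992 + 848 = 441408.

441408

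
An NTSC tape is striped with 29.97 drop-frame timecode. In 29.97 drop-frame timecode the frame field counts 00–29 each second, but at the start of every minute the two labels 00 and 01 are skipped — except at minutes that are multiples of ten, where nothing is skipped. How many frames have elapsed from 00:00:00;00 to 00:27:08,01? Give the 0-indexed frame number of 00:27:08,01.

As if non-drop at 30 labels/s: (0 × 3600 + 27 × 60 + 8) × 30 + 1 = 48841.
Minute boundaries passed: 27; those not divisible by 10: 27 − 2 = 25; dropped labels = 2 × 25 = 50.
Actual frame index = 48841 − 50 = 48791.

48791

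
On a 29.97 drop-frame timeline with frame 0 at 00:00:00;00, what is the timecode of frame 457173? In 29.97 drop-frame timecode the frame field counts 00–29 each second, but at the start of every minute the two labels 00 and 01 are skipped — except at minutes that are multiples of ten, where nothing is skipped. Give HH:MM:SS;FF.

Each 10-minute DF block holds 10 × 60 × 30 − 9 × 2 = 17982 frames. 457173 ÷ 17982 → 25 full blocks, remainder 7623.
Within the partial block the first minute is 1800 frames and each further minute 1798, so 4 further minute boundaries passed. Total skipped labels = 18 × 25 + 2 × 4 = 458.
Non-drop label index = 457173 + 458 = 457631; at 30 labels/s that is 04:14:14:11, i.e. DF 04:14:14;11.

04:14:14;11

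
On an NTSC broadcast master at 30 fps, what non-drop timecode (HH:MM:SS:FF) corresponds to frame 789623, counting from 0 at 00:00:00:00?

07:18:40:23

789623 ÷ 30 = 26320 full seconds, remainder 23 frames.
26320 s = 7 h 18 min 40 s.
Timecode: 07:18:40:23.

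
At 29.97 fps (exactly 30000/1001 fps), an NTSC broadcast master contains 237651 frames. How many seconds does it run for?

Running time = 237651 / (30000/1001) = 7929.6217 s.

7929.6217 seconds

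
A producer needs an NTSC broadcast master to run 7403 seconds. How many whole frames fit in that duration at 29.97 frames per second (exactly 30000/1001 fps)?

221868 frames

Frames = 7403 × 30000/1001 = 20190000/91 ≈ 221868.1319.
Complete frames: 221868.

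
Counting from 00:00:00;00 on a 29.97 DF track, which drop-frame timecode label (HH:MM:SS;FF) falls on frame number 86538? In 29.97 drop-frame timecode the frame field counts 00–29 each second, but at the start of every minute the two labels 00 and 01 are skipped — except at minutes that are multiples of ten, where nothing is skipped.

00:48:07;16

Each 10-minute DF block holds 10 × 60 × 30 − 9 × 2 = 17982 frames. 86538 ÷ 17982 → 4 full blocks, remainder 14610.
Within the partial block the first minute is 1800 frames and each further minute 1798, so 8 further minute boundaries passed. Total skipped labels = 18 × 4 + 2 × 8 = 88.
Non-drop label index = 86538 + 88 = 86626; at 30 labels/s that is 00:48:07:16, i.e. DF 00:48:07;16.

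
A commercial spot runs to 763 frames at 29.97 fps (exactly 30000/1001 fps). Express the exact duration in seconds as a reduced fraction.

Running time = 763 ÷ (30000/1001) = 763 × 1001/30000 = 763763/30000 s.

763763/30000 seconds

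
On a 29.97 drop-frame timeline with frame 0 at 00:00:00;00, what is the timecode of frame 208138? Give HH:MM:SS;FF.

Ten DF minutes hold 17982 frames, so frame 208138 lies in block 11 (frames 197802–215783) with 10336 frames into that block.
The block's first minute is 1800 frames and the rest 1798 each; 10336 frames reaches minute 5, so 11 × 18 + 5 × 2 = 208 labels have been skipped so far.
Adding those back, label number 208138 + 208 = 208346 at 30 labels/s is 6944 s + 26 f = 1 h 55 min 44 s frame 26, i.e. 01:55:44;26.

01:55:44;26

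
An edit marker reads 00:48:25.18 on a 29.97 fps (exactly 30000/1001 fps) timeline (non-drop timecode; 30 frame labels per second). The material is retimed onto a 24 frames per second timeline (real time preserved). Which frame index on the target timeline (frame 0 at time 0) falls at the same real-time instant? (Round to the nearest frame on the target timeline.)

Source frame index: (0×3600 + 48×60 + 25) × 30 + 18 = 87168.
Real time: 87168 / (30000/1001) = 1817816/625 s.
Target frame: (1817816/625) × (24) = 43627584/625 ≈ 69804.134 → 69804.

frame 69804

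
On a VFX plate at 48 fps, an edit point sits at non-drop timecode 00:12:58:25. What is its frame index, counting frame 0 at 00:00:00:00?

37369

Total seconds to the label: (0 × 3600 + 12 × 60 + 58) = 778.
Frame index = 778 × 48 + 25 = 37369.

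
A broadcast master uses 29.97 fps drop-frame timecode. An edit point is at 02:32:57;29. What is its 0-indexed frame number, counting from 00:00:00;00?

275065

As if non-drop at 30 labels/s: (2 × 3600 + 32 × 60 + 57) × 30 + 29 = 275339.
Minute boundaries passed: 152; those not divisible by 10: 152 − 15 = 137; dropped labels = 2 × 137 = 274.
Actual frame index = 275339 − 274 = 275065.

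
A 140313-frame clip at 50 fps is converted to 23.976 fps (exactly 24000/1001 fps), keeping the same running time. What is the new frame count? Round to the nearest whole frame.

67283 frames

Frames at target rate = 140313 × (24000/1001) / (50) = 67350240/1001 ≈ 67282.957.
Nearest whole frame: 67283.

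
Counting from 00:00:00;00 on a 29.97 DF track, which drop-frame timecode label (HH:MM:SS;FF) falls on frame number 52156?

00:29:00;10

Each 10-minute DF block holds 10 × 60 × 30 − 9 × 2 = 17982 frames. 52156 ÷ 17982 → 2 full blocks, remainder 16192.
Within the partial block the first minute is 1800 frames and each further minute 1798, so 9 further minute boundaries passed. Total skipped labels = 18 × 2 + 2 × 9 = 54.
Non-drop label index = 52156 + 54 = 52210; at 30 labels/s that is 00:29:00:10, i.e. DF 00:29:00;10.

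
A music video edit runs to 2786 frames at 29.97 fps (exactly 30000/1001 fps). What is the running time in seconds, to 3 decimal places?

92.960 seconds

Running time = 2786 × 1001/30000 = 1394393/15000 s ≈ 92.960 s.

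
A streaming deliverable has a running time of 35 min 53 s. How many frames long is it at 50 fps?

35 min 53 s = 2153 s.
Frames = 2153 × 50 = 107650.

107650 frames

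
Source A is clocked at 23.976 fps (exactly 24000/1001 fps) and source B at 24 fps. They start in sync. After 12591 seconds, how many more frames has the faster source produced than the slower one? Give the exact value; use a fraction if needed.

A emits 24000/1001 × 12591 = 302184000/1001 frames; B emits 24 × 12591 = 302184.
Difference = 302184/1001 frames (≈ 301.8821); B is ahead of A.

302184/1001 frames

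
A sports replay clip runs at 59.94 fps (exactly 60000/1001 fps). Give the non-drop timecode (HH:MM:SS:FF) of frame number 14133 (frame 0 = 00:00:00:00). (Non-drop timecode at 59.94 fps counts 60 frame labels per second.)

00:03:55:33

14133 ÷ 60 = 235 full seconds, remainder 33 frames.
235 s = 0 h 3 min 55 s.
Timecode: 00:03:55:33.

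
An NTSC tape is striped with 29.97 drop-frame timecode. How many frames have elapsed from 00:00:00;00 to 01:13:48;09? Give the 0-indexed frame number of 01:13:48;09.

As if non-drop at 30 labels/s: (1 × 3600 + 13 × 60 + 48) × 30 + 9 = 132849.
Minute boundaries passed: 73; those not divisible by 10: 73 − 7 = 66; dropped labels = 2 × 66 = 132.
Actual frame index = 132849 − 132 = 132717.

132717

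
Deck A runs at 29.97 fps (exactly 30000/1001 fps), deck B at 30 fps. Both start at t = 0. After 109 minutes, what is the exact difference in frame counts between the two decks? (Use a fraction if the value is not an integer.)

109 min = 6540 s.
A emits 30000/1001 × 6540 = 196200000/1001 frames; B emits 30 × 6540 = 196200.
Difference = 196200/1001 frames (≈ 196.0040); B is ahead of A.

196200/1001 frames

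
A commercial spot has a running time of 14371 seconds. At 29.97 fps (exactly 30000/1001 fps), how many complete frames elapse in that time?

Frames = 14371 × 30000/1001 = 61590000/143 ≈ 430699.3007.
Complete frames: 430699.

430699 frames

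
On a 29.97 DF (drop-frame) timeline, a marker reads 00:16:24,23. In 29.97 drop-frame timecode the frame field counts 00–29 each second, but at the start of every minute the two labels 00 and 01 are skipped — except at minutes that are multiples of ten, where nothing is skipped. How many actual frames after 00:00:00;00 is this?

29513

Complete 10-minute blocks: 1, each 17982 frames → 17982.
Remaining 6 whole minutes in the current block: 1800 + 5 × 1798 = 10790 frames.
Within the current minute: 24 × 30 + 23 − 2 = 741 (labels ;00/;01 skipped at this minute). Total = 17982 + 10790 + 741 = 29513.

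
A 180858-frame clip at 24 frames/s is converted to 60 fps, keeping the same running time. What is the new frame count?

Target frames = source frames × (target rate / source rate) = 180858 × (60)/(24) = 180858 × 5/2 = 452145.

452145 frames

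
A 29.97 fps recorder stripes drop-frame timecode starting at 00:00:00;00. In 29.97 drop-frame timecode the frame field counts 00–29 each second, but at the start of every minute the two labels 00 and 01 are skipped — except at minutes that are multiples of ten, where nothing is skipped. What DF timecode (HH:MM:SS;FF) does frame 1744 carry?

Ten DF minutes hold 17982 frames, so frame 1744 lies in block 0 (frames 0–17981) with 1744 frames into that block.
The block's first minute is 1800 frames and the rest 1798 each; 1744 frames reaches minute 0, so 0 × 18 + 0 × 2 = 0 labels have been skipped so far.
Adding those back, label number 1744 + 0 = 1744 at 30 labels/s is 58 s + 4 f = 0 h 0 min 58 s frame 4, i.e. 00:00:58;04.

00:00:58;04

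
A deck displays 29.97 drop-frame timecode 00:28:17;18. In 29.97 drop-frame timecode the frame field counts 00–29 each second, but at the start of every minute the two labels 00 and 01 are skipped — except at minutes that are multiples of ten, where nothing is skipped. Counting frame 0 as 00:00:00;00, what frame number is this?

As if non-drop at 30 labels/s: (0 × 3600 + 28 × 60 + 17) × 30 + 18 = 50928.
Minute boundaries passed: 28; those not divisible by 10: 28 − 2 = 26; dropped labels = 2 × 26 = 52.
Actual frame index = 50928 − 52 = 50876.

50876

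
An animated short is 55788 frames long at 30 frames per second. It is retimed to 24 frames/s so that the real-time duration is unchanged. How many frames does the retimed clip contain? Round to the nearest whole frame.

Frames at target rate = 55788 × (24) / (30) = 223152/5 ≈ 44630.400.
Nearest whole frame: 44630.

44630 frames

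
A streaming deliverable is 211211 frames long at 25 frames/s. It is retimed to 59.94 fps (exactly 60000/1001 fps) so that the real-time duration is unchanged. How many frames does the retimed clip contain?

506400 frames

Target frames = source frames × (target rate / source rate) = 211211 × (60000/1001)/(25) = 211211 × 2400/1001 = 506400.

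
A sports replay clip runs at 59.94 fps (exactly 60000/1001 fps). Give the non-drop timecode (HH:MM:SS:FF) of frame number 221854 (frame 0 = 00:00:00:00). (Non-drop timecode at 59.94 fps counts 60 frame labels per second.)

221854 ÷ 60 = 3697 full seconds, remainder 34 frames.
3697 s = 1 h 1 min 37 s.
Timecode: 01:01:37:34.

01:01:37:34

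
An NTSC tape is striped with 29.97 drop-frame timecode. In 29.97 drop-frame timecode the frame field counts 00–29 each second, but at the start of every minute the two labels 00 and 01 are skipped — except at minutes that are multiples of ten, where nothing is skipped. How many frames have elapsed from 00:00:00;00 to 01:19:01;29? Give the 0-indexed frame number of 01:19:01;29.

Complete 10-minute blocks: 7, each 17982 frames → 125874.
Remaining 9 whole minutes in the current block: 1800 + 8 × 1798 = 16184 frames.
Within the current minute: 1 × 30 + 29 − 2 = 57 (labels ;00/;01 skipped at this minute). Total = 125874 + 16184 + 57 = 142115.

142115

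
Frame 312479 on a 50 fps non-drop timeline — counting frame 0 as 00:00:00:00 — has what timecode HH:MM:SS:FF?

312479 ÷ 50 = 6249 full seconds, remainder 29 frames.
6249 s = 1 h 44 min 9 s.
Timecode: 01:44:09:29.

01:44:09:29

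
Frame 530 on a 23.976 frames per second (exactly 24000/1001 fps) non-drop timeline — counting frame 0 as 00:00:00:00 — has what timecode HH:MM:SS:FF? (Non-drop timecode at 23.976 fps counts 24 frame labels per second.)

530 ÷ 24 = 22 full seconds, remainder 2 frames.
22 s = 0 h 0 min 22 s.
Timecode: 00:00:22:02.

00:00:22:02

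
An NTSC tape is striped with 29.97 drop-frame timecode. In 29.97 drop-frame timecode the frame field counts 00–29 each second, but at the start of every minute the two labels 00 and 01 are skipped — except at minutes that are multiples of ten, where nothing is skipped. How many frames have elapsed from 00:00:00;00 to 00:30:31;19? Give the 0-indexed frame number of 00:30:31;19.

54895

Complete 10-minute blocks: 3, each 17982 frames → 53946.
Remaining 0 whole minutes in the current block: 0 frames.
Within the current minute: 31 × 30 + 19 = 949. Total = 53946 + 0 + 949 = 54895.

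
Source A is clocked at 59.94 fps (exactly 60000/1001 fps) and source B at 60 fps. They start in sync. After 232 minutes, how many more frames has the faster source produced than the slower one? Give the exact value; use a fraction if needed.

835200/1001 frames

232 min = 13920 s.
A emits 60000/1001 × 13920 = 835200000/1001 frames; B emits 60 × 13920 = 835200.
Difference = 835200/1001 frames (≈ 834.3656); B is ahead of A.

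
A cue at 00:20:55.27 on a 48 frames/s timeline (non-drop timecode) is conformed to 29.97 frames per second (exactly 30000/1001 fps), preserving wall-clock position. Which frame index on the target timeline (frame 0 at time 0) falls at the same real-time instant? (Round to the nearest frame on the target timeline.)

frame 37629

Source frame index: (0×3600 + 20×60 + 55) × 48 + 27 = 60267.
Real time: 60267 / (48) = 20089/16 s.
Target frame: (20089/16) × (30000/1001) = 37666875/1001 ≈ 37629.246 → 37629.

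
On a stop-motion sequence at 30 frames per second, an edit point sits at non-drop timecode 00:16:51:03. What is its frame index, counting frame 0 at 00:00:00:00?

Total seconds to the label: (0 × 3600 + 16 × 60 + 51) = 1011.
Frame index = 1011 × 30 + 3 = 30333.

frame 30333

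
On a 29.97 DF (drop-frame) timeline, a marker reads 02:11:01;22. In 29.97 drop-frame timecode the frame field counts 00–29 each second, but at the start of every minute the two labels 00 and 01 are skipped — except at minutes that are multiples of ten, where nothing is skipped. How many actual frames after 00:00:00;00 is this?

As if non-drop at 30 labels/s: (2 × 3600 + 11 × 60 + 1) × 30 + 22 = 235852.
Minute boundaries passed: 131; those not divisible by 10: 131 − 13 = 118; dropped labels = 2 × 118 = 236.
Actual frame index = 235852 − 236 = 235616.

235616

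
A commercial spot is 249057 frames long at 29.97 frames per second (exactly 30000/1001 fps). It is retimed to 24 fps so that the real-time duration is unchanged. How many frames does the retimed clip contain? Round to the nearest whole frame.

199445 frames

Frames at target rate = 249057 × (24) / (30000/1001) = 249306057/1250 ≈ 199444.846.
Nearest whole frame: 199445.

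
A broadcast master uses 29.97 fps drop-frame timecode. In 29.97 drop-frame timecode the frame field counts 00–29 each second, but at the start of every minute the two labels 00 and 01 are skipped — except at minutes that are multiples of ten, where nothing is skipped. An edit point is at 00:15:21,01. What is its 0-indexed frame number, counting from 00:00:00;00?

27603

As if non-drop at 30 labels/s: (0 × 3600 + 15 × 60 + 21) × 30 + 1 = 27631.
Minute boundaries passed: 15; those not divisible by 10: 15 − 1 = 14; dropped labels = 2 × 14 = 28.
Actual frame index = 27631 − 28 = 27603.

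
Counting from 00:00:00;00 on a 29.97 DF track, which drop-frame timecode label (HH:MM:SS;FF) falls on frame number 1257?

00:00:41;27

Each 10-minute DF block holds 10 × 60 × 30 − 9 × 2 = 17982 frames. 1257 ÷ 17982 → 0 full blocks, remainder 1257.
Within the partial block the first minute is 1800 frames and each further minute 1798, so 0 further minute boundaries passed. Total skipped labels = 18 × 0 + 2 × 0 = 0.
Non-drop label index = 1257 + 0 = 1257; at 30 labels/s that is 00:00:41:27, i.e. DF 00:00:41;27.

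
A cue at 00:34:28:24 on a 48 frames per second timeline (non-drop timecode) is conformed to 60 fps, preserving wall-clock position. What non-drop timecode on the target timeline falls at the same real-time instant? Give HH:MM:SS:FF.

00:34:28:30

Source frame index: (0×3600 + 34×60 + 28) × 48 + 24 = 99288.
Real time: 99288 / (48) = 4137/2 s.
Target frame: (4137/2) × (60) = 124110.
At 60 labels/s: frame 124110 → 00:34:28:30.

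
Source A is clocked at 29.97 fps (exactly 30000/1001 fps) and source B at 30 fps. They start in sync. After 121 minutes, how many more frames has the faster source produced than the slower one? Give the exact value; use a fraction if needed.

19800/91 frames

121 min = 7260 s.
A emits 30000/1001 × 7260 = 19800000/91 frames; B emits 30 × 7260 = 217800.
Difference = 19800/91 frames (≈ 217.5824); B is ahead of A.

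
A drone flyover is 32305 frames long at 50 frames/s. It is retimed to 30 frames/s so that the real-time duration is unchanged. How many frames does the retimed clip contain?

Frames at target rate = 32305 × (30) / (50) = 19383.

19383 frames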